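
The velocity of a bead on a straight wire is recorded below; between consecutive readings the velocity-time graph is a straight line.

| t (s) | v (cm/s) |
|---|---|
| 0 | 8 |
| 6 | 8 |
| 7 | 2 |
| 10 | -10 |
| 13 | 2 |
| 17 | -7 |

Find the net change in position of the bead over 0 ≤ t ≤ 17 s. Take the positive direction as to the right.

19 cm

Net displacement equals the area under the velocity-time graph (areas below the axis count negative).
0–6 s: 8 × 6 = 48 cm
6–7 s: ½(8 + 2)(1) = 5 cm
7–10 s: ½(2 + -10)(3) = -12 cm
10–13 s: ½(-10 + 2)(3) = -12 cm
13–17 s: ½(2 + -7)(4) = -10 cm
Net displacement = 19 cm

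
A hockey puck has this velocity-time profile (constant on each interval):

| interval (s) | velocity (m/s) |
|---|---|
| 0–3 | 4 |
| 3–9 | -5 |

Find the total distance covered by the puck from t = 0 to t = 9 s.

Total distance travelled is ∫|v| dt — sum the magnitudes of each area piece.
0–3 s: |4| × 3 = 12 m
3–9 s: |-5| × 6 = 30 m
Total distance = 42 m

42 m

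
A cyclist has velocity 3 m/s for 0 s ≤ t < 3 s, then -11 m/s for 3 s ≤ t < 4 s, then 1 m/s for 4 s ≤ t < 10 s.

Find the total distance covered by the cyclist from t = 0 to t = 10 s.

Distance (not displacement) is the total path length: add the absolute areas under v-t.
0–3 s: |3| × 3 = 9 m
3–4 s: |-11| × 1 = 11 m
4–10 s: |1| × 6 = 6 m
Total distance = 26 m

26 m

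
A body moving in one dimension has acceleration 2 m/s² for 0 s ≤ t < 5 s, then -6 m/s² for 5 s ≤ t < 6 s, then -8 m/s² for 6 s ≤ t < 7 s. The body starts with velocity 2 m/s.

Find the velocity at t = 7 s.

-2 m/s

Δv equals the area under the a-t graph; then v = v₀ + Δv.
0–5 s: 2 × 5 = 10 m/s
5–6 s: -6 × 1 = -6 m/s
6–7 s: -8 × 1 = -8 m/s
Δv = -4 m/s, so v(7) = 2 + (-4) = -2 m/s.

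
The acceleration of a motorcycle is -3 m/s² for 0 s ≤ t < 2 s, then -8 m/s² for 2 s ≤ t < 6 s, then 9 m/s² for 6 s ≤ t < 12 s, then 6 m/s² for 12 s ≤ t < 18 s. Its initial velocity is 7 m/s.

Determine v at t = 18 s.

Δv equals the area under the a-t graph; then v = v₀ + Δv.
0–2 s: -3 × 2 = -6 m/s
2–6 s: -8 × 4 = -32 m/s
6–12 s: 9 × 6 = 54 m/s
12–18 s: 6 × 6 = 36 m/s
Δv = 52 m/s, so v(18) = 7 + (52) = 59 m/s.

59 m/s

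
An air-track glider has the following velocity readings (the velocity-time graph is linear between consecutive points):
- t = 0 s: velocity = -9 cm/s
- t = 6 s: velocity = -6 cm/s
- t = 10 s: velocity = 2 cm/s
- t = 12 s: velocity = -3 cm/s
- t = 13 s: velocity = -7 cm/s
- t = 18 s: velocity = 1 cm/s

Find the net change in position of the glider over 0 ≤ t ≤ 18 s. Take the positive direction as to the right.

-74 cm

Net displacement equals the area under the velocity-time graph (areas below the axis count negative).
0–6 s: ½(-9 + -6)(6) = -45 cm
6–10 s: ½(-6 + 2)(4) = -8 cm
10–12 s: ½(2 + -3)(2) = -1 cm
12–13 s: ½(-3 + -7)(1) = -5 cm
13–18 s: ½(-7 + 1)(5) = -15 cm
Net displacement = -74 cm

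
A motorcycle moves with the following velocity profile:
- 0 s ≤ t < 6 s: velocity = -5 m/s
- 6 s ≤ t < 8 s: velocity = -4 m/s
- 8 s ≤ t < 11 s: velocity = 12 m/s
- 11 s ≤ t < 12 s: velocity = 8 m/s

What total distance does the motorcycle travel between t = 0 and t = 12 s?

82 m

Distance (not displacement) is the total path length: add the absolute areas under v-t.
0–6 s: |-5| × 6 = 30 m
6–8 s: |-4| × 2 = 8 m
8–11 s: |12| × 3 = 36 m
11–12 s: |8| × 1 = 8 m
Total distance = 82 m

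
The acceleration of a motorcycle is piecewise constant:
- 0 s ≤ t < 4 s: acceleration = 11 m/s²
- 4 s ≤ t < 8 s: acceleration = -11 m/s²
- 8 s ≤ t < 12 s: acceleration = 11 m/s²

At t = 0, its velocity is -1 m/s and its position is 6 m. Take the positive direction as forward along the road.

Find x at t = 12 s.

258 m

On each constant-a segment, Δv = aΔt and Δx = v₀Δt + ½aΔt²; chain segment to segment.
0–4 s: v starts -1 m/s; Δx = -1·4 + ½·11·4² = 84 m; v ends 43 m/s.
4–8 s: v starts 43 m/s; Δx = 43·4 + ½·-11·4² = 84 m; v ends -1 m/s.
8–12 s: v starts -1 m/s; Δx = -1·4 + ½·11·4² = 84 m; v ends 43 m/s.
x(12) = 6 + Σ Δx = 258 m.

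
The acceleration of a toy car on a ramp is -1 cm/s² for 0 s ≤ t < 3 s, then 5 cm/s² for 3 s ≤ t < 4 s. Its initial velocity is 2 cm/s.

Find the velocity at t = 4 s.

Δv equals the area under the a-t graph; then v = v₀ + Δv.
0–3 s: -1 × 3 = -3 cm/s
3–4 s: 5 × 1 = 5 cm/s
Δv = 2 cm/s, so v(4) = 2 + (2) = 4 cm/s.

4 cm/s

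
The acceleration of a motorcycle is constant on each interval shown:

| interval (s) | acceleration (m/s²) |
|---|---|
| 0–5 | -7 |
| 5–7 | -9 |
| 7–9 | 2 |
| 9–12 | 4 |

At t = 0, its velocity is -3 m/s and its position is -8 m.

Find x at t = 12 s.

On each constant-a segment, Δv = aΔt and Δx = v₀Δt + ½aΔt²; chain segment to segment.
0–5 s: v starts -3 m/s; Δx = -3·5 + ½·-7·5² = -102.5 m; v ends -38 m/s.
5–7 s: v starts -38 m/s; Δx = -38·2 + ½·-9·2² = -94 m; v ends -56 m/s.
7–9 s: v starts -56 m/s; Δx = -56·2 + ½·2·2² = -108 m; v ends -52 m/s.
9–12 s: v starts -52 m/s; Δx = -52·3 + ½·4·3² = -138 m; v ends -40 m/s.
x(12) = -8 + Σ Δx = -450.5 m.

-450.5 m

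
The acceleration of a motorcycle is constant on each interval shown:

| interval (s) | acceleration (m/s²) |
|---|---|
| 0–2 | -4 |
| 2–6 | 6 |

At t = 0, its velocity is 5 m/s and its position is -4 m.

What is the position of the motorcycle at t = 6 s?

On each constant-a segment, Δv = aΔt and Δx = v₀Δt + ½aΔt²; chain segment to segment.
0–2 s: v starts 5 m/s; Δx = 5·2 + ½·-4·2² = 2 m; v ends -3 m/s.
2–6 s: v starts -3 m/s; Δx = -3·4 + ½·6·4² = 36 m; v ends 21 m/s.
x(6) = -4 + Σ Δx = 34 m.

34 m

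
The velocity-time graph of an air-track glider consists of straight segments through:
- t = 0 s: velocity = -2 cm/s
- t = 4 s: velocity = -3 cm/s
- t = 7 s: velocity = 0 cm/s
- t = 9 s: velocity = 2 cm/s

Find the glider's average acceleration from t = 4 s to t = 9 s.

1 cm/s²

Average acceleration = Δv/Δt = (2 − -3)/(9 − 4) = 1 cm/s².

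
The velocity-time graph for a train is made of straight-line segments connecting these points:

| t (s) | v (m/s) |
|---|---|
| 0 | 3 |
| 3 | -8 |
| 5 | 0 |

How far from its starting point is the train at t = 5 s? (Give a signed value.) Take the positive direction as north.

-15.5 m

Net displacement equals the area under the velocity-time graph (areas below the axis count negative).
0–3 s: ½(3 + -8)(3) = -7.5 m
3–5 s: ½(-8 + 0)(2) = -8 m
Net displacement = -15.5 m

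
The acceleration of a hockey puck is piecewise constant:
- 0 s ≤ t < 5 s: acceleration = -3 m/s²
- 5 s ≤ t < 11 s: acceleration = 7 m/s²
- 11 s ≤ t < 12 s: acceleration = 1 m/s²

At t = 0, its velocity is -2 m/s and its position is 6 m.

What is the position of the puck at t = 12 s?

On each constant-a segment, Δv = aΔt and Δx = v₀Δt + ½aΔt²; chain segment to segment.
0–5 s: v starts -2 m/s; Δx = -2·5 + ½·-3·5² = -47.5 m; v ends -17 m/s.
5–11 s: v starts -17 m/s; Δx = -17·6 + ½·7·6² = 24 m; v ends 25 m/s.
11–12 s: v starts 25 m/s; Δx = 25·1 + ½·1·1² = 25.5 m; v ends 26 m/s.
x(12) = 6 + Σ Δx = 8 m.

8 m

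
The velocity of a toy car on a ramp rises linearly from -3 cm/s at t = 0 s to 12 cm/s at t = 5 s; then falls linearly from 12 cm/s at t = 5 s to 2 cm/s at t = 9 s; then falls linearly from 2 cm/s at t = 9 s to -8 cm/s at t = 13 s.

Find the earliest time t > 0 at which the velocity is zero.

t = 1 s

v changes sign on 0–5 s (from -3 to 12); the graph is linear there, so v = 0 at t = 0 + (3)·(5 − 0)/(12 − -3) = 1 s.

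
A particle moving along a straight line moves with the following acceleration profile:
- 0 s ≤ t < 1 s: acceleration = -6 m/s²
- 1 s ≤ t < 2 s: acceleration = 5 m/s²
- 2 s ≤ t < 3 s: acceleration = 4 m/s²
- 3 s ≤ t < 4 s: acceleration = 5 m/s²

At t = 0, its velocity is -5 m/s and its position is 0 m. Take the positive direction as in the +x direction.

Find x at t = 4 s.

-20 m

On each constant-a segment, Δv = aΔt and Δx = v₀Δt + ½aΔt²; chain segment to segment.
0–1 s: v starts -5 m/s; Δx = -5·1 + ½·-6·1² = -8 m; v ends -11 m/s.
1–2 s: v starts -11 m/s; Δx = -11·1 + ½·5·1² = -8.5 m; v ends -6 m/s.
2–3 s: v starts -6 m/s; Δx = -6·1 + ½·4·1² = -4 m; v ends -2 m/s.
3–4 s: v starts -2 m/s; Δx = -2·1 + ½·5·1² = 0.5 m; v ends 3 m/s.
x(4) = 0 + Σ Δx = -20 m.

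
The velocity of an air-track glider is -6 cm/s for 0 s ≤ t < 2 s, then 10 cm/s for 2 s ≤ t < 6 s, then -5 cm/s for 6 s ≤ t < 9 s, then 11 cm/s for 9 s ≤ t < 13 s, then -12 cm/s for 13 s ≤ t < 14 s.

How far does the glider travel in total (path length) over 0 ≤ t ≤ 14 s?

Total distance travelled is ∫|v| dt — sum the magnitudes of each area piece.
0–2 s: |-6| × 2 = 12 cm
2–6 s: |10| × 4 = 40 cm
6–9 s: |-5| × 3 = 15 cm
9–13 s: |11| × 4 = 44 cm
13–14 s: |-12| × 1 = 12 cm
Total distance = 123 cm

123 cm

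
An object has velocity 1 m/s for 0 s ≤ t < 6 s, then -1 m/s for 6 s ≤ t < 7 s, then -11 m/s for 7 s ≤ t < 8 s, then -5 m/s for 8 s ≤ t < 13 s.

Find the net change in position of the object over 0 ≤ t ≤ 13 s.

Displacement is the signed area under the v-t curve.
0–6 s: 1 × 6 = 6 m
6–7 s: -1 × 1 = -1 m
7–8 s: -11 × 1 = -11 m
8–13 s: -5 × 5 = -25 m
Net displacement = -31 m

-31 m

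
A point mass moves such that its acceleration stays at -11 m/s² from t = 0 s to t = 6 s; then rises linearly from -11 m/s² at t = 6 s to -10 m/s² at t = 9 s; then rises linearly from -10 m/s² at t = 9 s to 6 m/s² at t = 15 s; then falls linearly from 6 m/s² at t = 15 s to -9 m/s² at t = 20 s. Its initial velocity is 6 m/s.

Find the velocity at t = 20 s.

-111 m/s

Δv equals the area under the a-t graph; then v = v₀ + Δv.
0–6 s: -11 × 6 = -66 m/s
6–9 s: ½(-11 + -10)(3) = -31.5 m/s
9–15 s: ½(-10 + 6)(6) = -12 m/s
15–20 s: ½(6 + -9)(5) = -7.5 m/s
Δv = -117 m/s, so v(20) = 6 + (-117) = -111 m/s.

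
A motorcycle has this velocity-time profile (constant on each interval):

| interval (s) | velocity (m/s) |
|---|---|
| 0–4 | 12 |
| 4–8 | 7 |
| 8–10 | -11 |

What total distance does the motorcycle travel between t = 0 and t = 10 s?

Distance (not displacement) is the total path length: add the absolute areas under v-t.
0–4 s: |12| × 4 = 48 m
4–8 s: |7| × 4 = 28 m
8–10 s: |-11| × 2 = 22 m
Total distance = 98 m

98 m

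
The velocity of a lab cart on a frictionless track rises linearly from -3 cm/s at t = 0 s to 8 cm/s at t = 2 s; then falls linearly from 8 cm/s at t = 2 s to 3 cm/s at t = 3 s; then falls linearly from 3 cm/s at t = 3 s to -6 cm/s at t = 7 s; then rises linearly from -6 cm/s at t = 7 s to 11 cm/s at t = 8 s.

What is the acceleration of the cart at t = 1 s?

5.5 cm/s²

Acceleration is the slope of the v-t graph on 0–2 s: (8 − -3)/(2 − 0) = 5.5 cm/s².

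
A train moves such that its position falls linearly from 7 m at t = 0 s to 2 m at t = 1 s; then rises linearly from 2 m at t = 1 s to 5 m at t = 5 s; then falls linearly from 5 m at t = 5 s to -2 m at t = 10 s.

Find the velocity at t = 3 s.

0.75 m/s

Velocity is the slope of the x-t graph on 1–5 s: (5 − 2)/(5 − 1) = 0.75 m/s.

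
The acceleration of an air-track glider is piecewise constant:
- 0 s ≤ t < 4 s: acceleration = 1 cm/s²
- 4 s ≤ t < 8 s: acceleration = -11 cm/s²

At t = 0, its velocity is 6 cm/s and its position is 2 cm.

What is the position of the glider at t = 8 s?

-14 cm

On each constant-a segment, Δv = aΔt and Δx = v₀Δt + ½aΔt²; chain segment to segment.
0–4 s: v starts 6 cm/s; Δx = 6·4 + ½·1·4² = 32 cm; v ends 10 cm/s.
4–8 s: v starts 10 cm/s; Δx = 10·4 + ½·-11·4² = -48 cm; v ends -34 cm/s.
x(8) = 2 + Σ Δx = -14 cm.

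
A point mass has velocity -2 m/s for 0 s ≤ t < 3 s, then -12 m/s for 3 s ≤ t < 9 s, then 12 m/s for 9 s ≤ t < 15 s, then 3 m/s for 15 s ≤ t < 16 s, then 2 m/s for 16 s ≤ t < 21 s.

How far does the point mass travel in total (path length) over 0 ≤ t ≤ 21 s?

163 m

Total distance travelled is ∫|v| dt — sum the magnitudes of each area piece.
0–3 s: |-2| × 3 = 6 m
3–9 s: |-12| × 6 = 72 m
9–15 s: |12| × 6 = 72 m
15–16 s: |3| × 1 = 3 m
16–21 s: |2| × 5 = 10 m
Total distance = 163 m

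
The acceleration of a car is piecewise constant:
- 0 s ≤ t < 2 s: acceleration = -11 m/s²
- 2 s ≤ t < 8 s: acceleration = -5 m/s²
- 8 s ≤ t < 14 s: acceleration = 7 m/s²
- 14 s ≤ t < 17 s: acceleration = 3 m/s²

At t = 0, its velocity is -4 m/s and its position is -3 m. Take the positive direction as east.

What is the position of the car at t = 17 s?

-517.5 m

On each constant-a segment, Δv = aΔt and Δx = v₀Δt + ½aΔt²; chain segment to segment.
0–2 s: v starts -4 m/s; Δx = -4·2 + ½·-11·2² = -30 m; v ends -26 m/s.
2–8 s: v starts -26 m/s; Δx = -26·6 + ½·-5·6² = -246 m; v ends -56 m/s.
8–14 s: v starts -56 m/s; Δx = -56·6 + ½·7·6² = -210 m; v ends -14 m/s.
14–17 s: v starts -14 m/s; Δx = -14·3 + ½·3·3² = -28.5 m; v ends -5 m/s.
x(17) = -3 + Σ Δx = -517.5 m.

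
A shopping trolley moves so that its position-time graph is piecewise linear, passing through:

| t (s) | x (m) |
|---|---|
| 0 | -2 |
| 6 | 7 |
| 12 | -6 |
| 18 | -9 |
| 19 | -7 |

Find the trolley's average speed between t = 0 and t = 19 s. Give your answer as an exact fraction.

Average speed = (total path length)/(elapsed time); on a piecewise-linear x-t graph the path length is Σ|Δx|.
0–6 s: |Δx| = |7 − -2| = 9 m
6–12 s: |Δx| = |-6 − 7| = 13 m
12–18 s: |Δx| = |-9 − -6| = 3 m
18–19 s: |Δx| = |-7 − -9| = 2 m
Total path = 27 m; average speed = 27/19 = 27/19 m/s.

27/19 m/s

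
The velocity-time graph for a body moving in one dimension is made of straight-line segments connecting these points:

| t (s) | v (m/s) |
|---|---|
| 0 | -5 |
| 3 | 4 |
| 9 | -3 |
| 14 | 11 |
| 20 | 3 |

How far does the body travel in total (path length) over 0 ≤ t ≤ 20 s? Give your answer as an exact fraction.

Total distance travelled is ∫|v| dt — sum the magnitudes of each area piece.
0–3 s: v = 0 at t = 5/3 s; triangle areas 25/6 + 8/3 = 41/6 m
3–9 s: v = 0 at t = 45/7 s; triangle areas 48/7 + 27/7 = 75/7 m
9–14 s: v = 0 at t = 141/14 s; triangle areas 45/28 + 605/28 = 325/14 m
14–20 s: |½(11 + 3)(6)| = 42 m
Total distance = 1738/21 m

1738/21 m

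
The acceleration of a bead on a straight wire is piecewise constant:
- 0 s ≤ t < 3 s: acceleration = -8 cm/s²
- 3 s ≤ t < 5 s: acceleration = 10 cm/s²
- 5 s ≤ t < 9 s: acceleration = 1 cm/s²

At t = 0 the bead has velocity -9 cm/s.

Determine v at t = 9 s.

-9 cm/s

Δv equals the area under the a-t graph; then v = v₀ + Δv.
0–3 s: -8 × 3 = -24 cm/s
3–5 s: 10 × 2 = 20 cm/s
5–9 s: 1 × 4 = 4 cm/s
Δv = 0 cm/s, so v(9) = -9 + (0) = -9 cm/s.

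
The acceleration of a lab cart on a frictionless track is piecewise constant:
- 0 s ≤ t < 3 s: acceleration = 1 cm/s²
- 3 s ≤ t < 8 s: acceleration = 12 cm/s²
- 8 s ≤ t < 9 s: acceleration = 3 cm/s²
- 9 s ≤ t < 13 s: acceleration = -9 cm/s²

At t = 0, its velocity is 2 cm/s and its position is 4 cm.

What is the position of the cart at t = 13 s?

On each constant-a segment, Δv = aΔt and Δx = v₀Δt + ½aΔt²; chain segment to segment.
0–3 s: v starts 2 cm/s; Δx = 2·3 + ½·1·3² = 10.5 cm; v ends 5 cm/s.
3–8 s: v starts 5 cm/s; Δx = 5·5 + ½·12·5² = 175 cm; v ends 65 cm/s.
8–9 s: v starts 65 cm/s; Δx = 65·1 + ½·3·1² = 66.5 cm; v ends 68 cm/s.
9–13 s: v starts 68 cm/s; Δx = 68·4 + ½·-9·4² = 200 cm; v ends 32 cm/s.
x(13) = 4 + Σ Δx = 456 cm.

456 cm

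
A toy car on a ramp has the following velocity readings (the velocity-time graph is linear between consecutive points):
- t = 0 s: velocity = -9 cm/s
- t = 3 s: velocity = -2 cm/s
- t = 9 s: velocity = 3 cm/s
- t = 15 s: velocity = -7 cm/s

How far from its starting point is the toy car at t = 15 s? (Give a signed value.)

-25.5 cm

Net displacement equals the area under the velocity-time graph (areas below the axis count negative).
0–3 s: ½(-9 + -2)(3) = -16.5 cm
3–9 s: ½(-2 + 3)(6) = 3 cm
9–15 s: ½(3 + -7)(6) = -12 cm
Net displacement = -25.5 cm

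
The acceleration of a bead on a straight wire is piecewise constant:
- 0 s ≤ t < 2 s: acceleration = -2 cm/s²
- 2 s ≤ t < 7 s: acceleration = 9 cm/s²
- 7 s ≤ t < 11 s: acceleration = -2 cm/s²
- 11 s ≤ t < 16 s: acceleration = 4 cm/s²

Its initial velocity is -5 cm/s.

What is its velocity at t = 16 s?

48 cm/s

Δv equals the area under the a-t graph; then v = v₀ + Δv.
0–2 s: -2 × 2 = -4 cm/s
2–7 s: 9 × 5 = 45 cm/s
7–11 s: -2 × 4 = -8 cm/s
11–16 s: 4 × 5 = 20 cm/s
Δv = 53 cm/s, so v(16) = -5 + (53) = 48 cm/s.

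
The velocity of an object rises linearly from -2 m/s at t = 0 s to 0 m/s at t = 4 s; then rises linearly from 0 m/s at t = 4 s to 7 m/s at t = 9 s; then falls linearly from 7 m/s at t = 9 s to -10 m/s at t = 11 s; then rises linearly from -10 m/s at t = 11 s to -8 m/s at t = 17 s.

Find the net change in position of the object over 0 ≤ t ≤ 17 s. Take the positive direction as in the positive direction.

-43.5 m

Net displacement equals the area under the velocity-time graph (areas below the axis count negative).
0–4 s: ½(-2 + 0)(4) = -4 m
4–9 s: ½(0 + 7)(5) = 17.5 m
9–11 s: ½(7 + -10)(2) = -3 m
11–17 s: ½(-10 + -8)(6) = -54 m
Net displacement = -43.5 m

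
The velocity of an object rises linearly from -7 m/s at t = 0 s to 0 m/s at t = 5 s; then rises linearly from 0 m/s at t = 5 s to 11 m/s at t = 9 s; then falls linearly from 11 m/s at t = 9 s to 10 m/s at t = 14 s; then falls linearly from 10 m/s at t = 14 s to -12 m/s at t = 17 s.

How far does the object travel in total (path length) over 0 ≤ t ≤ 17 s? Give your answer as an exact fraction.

Total distance travelled is ∫|v| dt — sum the magnitudes of each area piece.
0–5 s: |½(-7 + 0)(5)| = 17.5 m
5–9 s: |½(0 + 11)(4)| = 22 m
9–14 s: |½(11 + 10)(5)| = 52.5 m
14–17 s: v = 0 at t = 169/11 s; triangle areas 75/11 + 108/11 = 183/11 m
Total distance = 1195/11 m

1195/11 m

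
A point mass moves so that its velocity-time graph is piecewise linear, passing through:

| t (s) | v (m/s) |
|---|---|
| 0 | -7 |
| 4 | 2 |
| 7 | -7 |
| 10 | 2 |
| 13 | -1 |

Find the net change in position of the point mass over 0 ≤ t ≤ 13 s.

-23.5 m

Net displacement equals the area under the velocity-time graph (areas below the axis count negative).
0–4 s: ½(-7 + 2)(4) = -10 m
4–7 s: ½(2 + -7)(3) = -7.5 m
7–10 s: ½(-7 + 2)(3) = -7.5 m
10–13 s: ½(2 + -1)(3) = 1.5 m
Net displacement = -23.5 m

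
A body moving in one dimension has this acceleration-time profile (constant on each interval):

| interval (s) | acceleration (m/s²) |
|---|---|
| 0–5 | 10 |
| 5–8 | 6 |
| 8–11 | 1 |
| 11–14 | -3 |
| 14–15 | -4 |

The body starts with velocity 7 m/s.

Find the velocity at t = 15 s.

65 m/s

Δv equals the area under the a-t graph; then v = v₀ + Δv.
0–5 s: 10 × 5 = 50 m/s
5–8 s: 6 × 3 = 18 m/s
8–11 s: 1 × 3 = 3 m/s
11–14 s: -3 × 3 = -9 m/s
14–15 s: -4 × 1 = -4 m/s
Δv = 58 m/s, so v(15) = 7 + (58) = 65 m/s.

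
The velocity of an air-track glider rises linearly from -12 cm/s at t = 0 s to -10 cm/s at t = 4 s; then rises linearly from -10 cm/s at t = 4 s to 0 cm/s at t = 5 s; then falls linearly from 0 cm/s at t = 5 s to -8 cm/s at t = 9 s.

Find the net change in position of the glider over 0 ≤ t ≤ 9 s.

-65 cm

Displacement is the signed area under the v-t curve.
0–4 s: ½(-12 + -10)(4) = -44 cm
4–5 s: ½(-10 + 0)(1) = -5 cm
5–9 s: ½(0 + -8)(4) = -16 cm
Net displacement = -65 cm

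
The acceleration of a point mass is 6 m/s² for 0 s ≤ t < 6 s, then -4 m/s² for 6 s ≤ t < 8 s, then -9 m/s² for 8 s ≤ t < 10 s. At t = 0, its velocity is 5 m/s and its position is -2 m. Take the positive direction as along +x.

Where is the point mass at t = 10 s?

258 m

On each constant-a segment, Δv = aΔt and Δx = v₀Δt + ½aΔt²; chain segment to segment.
0–6 s: v starts 5 m/s; Δx = 5·6 + ½·6·6² = 138 m; v ends 41 m/s.
6–8 s: v starts 41 m/s; Δx = 41·2 + ½·-4·2² = 74 m; v ends 33 m/s.
8–10 s: v starts 33 m/s; Δx = 33·2 + ½·-9·2² = 48 m; v ends 15 m/s.
x(10) = -2 + Σ Δx = 258 m.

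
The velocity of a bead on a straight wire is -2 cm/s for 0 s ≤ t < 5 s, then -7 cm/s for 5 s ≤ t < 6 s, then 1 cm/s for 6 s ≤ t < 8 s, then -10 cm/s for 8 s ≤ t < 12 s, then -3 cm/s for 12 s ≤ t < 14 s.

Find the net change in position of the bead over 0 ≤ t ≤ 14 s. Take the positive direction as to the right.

-61 cm

Net displacement equals the area under the velocity-time graph (areas below the axis count negative).
0–5 s: -2 × 5 = -10 cm
5–6 s: -7 × 1 = -7 cm
6–8 s: 1 × 2 = 2 cm
8–12 s: -10 × 4 = -40 cm
12–14 s: -3 × 2 = -6 cm
Net displacement = -61 cm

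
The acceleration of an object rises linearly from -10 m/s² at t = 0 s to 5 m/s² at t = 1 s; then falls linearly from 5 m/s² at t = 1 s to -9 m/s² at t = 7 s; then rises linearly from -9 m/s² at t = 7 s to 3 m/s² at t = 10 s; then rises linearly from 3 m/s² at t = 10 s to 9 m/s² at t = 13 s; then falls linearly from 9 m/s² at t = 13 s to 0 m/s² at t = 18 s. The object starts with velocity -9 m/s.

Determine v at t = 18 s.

8 m/s

Δv equals the area under the a-t graph; then v = v₀ + Δv.
0–1 s: ½(-10 + 5)(1) = -2.5 m/s
1–7 s: ½(5 + -9)(6) = -12 m/s
7–10 s: ½(-9 + 3)(3) = -9 m/s
10–13 s: ½(3 + 9)(3) = 18 m/s
13–18 s: ½(9 + 0)(5) = 22.5 m/s
Δv = 17 m/s, so v(18) = -9 + (17) = 8 m/s.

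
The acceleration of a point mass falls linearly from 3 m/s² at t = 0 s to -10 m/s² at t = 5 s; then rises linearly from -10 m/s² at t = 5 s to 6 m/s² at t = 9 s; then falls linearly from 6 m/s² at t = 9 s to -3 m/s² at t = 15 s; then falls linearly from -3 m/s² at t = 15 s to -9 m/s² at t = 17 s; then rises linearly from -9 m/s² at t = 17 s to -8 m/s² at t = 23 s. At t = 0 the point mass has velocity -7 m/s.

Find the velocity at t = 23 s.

-86.5 m/s

Δv equals the area under the a-t graph; then v = v₀ + Δv.
0–5 s: ½(3 + -10)(5) = -17.5 m/s
5–9 s: ½(-10 + 6)(4) = -8 m/s
9–15 s: ½(6 + -3)(6) = 9 m/s
15–17 s: ½(-3 + -9)(2) = -12 m/s
17–23 s: ½(-9 + -8)(6) = -51 m/s
Δv = -79.5 m/s, so v(23) = -7 + (-79.5) = -86.5 m/s.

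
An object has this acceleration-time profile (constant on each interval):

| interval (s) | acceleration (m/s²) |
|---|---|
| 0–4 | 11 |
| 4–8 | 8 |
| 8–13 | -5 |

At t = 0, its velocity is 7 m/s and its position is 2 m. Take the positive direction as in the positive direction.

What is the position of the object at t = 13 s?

738.5 m

On each constant-a segment, Δv = aΔt and Δx = v₀Δt + ½aΔt²; chain segment to segment.
0–4 s: v starts 7 m/s; Δx = 7·4 + ½·11·4² = 116 m; v ends 51 m/s.
4–8 s: v starts 51 m/s; Δx = 51·4 + ½·8·4² = 268 m; v ends 83 m/s.
8–13 s: v starts 83 m/s; Δx = 83·5 + ½·-5·5² = 352.5 m; v ends 58 m/s.
x(13) = 2 + Σ Δx = 738.5 m.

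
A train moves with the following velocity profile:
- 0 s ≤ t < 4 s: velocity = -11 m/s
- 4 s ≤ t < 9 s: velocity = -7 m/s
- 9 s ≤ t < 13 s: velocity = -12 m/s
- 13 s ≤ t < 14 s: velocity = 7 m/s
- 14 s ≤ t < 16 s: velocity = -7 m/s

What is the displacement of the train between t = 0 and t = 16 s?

Displacement is the signed area under the v-t curve.
0–4 s: -11 × 4 = -44 m
4–9 s: -7 × 5 = -35 m
9–13 s: -12 × 4 = -48 m
13–14 s: 7 × 1 = 7 m
14–16 s: -7 × 2 = -14 m
Net displacement = -134 m

-134 m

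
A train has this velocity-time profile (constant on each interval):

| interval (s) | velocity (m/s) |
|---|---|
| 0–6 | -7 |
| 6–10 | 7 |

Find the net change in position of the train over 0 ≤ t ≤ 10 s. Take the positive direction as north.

Displacement is the signed area under the v-t curve.
0–6 s: -7 × 6 = -42 m
6–10 s: 7 × 4 = 28 m
Net displacement = -14 m

-14 m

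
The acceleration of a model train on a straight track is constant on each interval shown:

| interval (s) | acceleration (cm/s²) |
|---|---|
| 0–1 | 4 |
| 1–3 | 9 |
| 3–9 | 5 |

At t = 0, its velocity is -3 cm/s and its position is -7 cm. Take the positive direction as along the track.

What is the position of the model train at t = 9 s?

216 cm

On each constant-a segment, Δv = aΔt and Δx = v₀Δt + ½aΔt²; chain segment to segment.
0–1 s: v starts -3 cm/s; Δx = -3·1 + ½·4·1² = -1 cm; v ends 1 cm/s.
1–3 s: v starts 1 cm/s; Δx = 1·2 + ½·9·2² = 20 cm; v ends 19 cm/s.
3–9 s: v starts 19 cm/s; Δx = 19·6 + ½·5·6² = 204 cm; v ends 49 cm/s.
x(9) = -7 + Σ Δx = 216 cm.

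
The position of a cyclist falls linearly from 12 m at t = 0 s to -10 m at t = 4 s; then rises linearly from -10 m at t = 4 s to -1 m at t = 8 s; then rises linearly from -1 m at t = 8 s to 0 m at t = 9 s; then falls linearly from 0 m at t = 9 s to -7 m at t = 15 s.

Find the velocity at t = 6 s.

2.25 m/s

Velocity is the slope of the x-t graph on 4–8 s: (-1 − -10)/(8 − 4) = 2.25 m/s.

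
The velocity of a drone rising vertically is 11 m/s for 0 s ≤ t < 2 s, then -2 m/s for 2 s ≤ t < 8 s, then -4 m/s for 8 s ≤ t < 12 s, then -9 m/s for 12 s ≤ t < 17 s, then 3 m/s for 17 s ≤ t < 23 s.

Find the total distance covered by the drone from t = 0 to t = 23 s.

113 m

Total distance travelled is ∫|v| dt — sum the magnitudes of each area piece.
0–2 s: |11| × 2 = 22 m
2–8 s: |-2| × 6 = 12 m
8–12 s: |-4| × 4 = 16 m
12–17 s: |-9| × 5 = 45 m
17–23 s: |3| × 6 = 18 m
Total distance = 113 m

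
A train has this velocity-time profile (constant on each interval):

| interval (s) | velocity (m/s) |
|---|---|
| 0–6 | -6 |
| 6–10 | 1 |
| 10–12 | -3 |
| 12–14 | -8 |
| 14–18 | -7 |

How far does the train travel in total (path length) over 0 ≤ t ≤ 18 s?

Distance (not displacement) is the total path length: add the absolute areas under v-t.
0–6 s: |-6| × 6 = 36 m
6–10 s: |1| × 4 = 4 m
10–12 s: |-3| × 2 = 6 m
12–14 s: |-8| × 2 = 16 m
14–18 s: |-7| × 4 = 28 m
Total distance = 90 m

90 m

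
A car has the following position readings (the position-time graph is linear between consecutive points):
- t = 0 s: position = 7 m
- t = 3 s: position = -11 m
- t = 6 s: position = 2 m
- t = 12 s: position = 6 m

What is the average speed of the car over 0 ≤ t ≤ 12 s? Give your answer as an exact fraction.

Average speed = (total path length)/(elapsed time); on a piecewise-linear x-t graph the path length is Σ|Δx|.
0–3 s: |Δx| = |-11 − 7| = 18 m
3–6 s: |Δx| = |2 − -11| = 13 m
6–12 s: |Δx| = |6 − 2| = 4 m
Total path = 35 m; average speed = 35/12 = 35/12 m/s.

35/12 m/s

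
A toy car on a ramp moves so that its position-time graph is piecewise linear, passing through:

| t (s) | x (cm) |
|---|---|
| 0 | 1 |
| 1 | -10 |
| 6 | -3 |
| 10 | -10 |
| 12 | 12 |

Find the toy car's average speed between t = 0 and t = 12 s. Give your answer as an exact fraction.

Average speed = (total path length)/(elapsed time); on a piecewise-linear x-t graph the path length is Σ|Δx|.
0–1 s: |Δx| = |-10 − 1| = 11 cm
1–6 s: |Δx| = |-3 − -10| = 7 cm
6–10 s: |Δx| = |-10 − -3| = 7 cm
10–12 s: |Δx| = |12 − -10| = 22 cm
Total path = 47 cm; average speed = 47/12 = 47/12 cm/s.

47/12 cm/s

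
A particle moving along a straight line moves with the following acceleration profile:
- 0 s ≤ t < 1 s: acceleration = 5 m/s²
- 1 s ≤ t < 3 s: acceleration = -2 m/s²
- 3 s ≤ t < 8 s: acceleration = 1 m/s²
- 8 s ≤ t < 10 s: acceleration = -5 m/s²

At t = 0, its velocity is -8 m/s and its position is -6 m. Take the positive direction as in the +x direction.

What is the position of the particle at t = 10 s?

On each constant-a segment, Δv = aΔt and Δx = v₀Δt + ½aΔt²; chain segment to segment.
0–1 s: v starts -8 m/s; Δx = -8·1 + ½·5·1² = -5.5 m; v ends -3 m/s.
1–3 s: v starts -3 m/s; Δx = -3·2 + ½·-2·2² = -10 m; v ends -7 m/s.
3–8 s: v starts -7 m/s; Δx = -7·5 + ½·1·5² = -22.5 m; v ends -2 m/s.
8–10 s: v starts -2 m/s; Δx = -2·2 + ½·-5·2² = -14 m; v ends -12 m/s.
x(10) = -6 + Σ Δx = -58 m.

-58 m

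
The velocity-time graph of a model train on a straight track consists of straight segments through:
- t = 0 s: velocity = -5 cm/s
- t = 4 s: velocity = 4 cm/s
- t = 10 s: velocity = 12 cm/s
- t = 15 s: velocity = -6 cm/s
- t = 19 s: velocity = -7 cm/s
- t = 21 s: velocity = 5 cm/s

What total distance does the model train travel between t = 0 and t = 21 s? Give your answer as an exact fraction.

Distance (not displacement) is the total path length: add the absolute areas under v-t.
0–4 s: v = 0 at t = 20/9 s; triangle areas 50/9 + 32/9 = 82/9 cm
4–10 s: |½(4 + 12)(6)| = 48 cm
10–15 s: v = 0 at t = 40/3 s; triangle areas 20 + 5 = 25 cm
15–19 s: |½(-6 + -7)(4)| = 26 cm
19–21 s: v = 0 at t = 121/6 s; triangle areas 49/12 + 25/12 = 37/6 cm
Total distance = 2057/18 cm

2057/18 cm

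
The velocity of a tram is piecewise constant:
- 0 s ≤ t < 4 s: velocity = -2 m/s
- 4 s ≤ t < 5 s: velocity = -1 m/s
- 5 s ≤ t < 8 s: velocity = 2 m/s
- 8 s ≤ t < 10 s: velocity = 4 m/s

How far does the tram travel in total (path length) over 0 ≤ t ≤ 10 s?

Distance (not displacement) is the total path length: add the absolute areas under v-t.
0–4 s: |-2| × 4 = 8 m
4–5 s: |-1| × 1 = 1 m
5–8 s: |2| × 3 = 6 m
8–10 s: |4| × 2 = 8 m
Total distance = 23 m

23 m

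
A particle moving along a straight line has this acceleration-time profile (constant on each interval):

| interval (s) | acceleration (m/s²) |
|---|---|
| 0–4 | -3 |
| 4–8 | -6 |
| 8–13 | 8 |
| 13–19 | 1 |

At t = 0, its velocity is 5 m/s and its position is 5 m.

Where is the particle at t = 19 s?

On each constant-a segment, Δv = aΔt and Δx = v₀Δt + ½aΔt²; chain segment to segment.
0–4 s: v starts 5 m/s; Δx = 5·4 + ½·-3·4² = -4 m; v ends -7 m/s.
4–8 s: v starts -7 m/s; Δx = -7·4 + ½·-6·4² = -76 m; v ends -31 m/s.
8–13 s: v starts -31 m/s; Δx = -31·5 + ½·8·5² = -55 m; v ends 9 m/s.
13–19 s: v starts 9 m/s; Δx = 9·6 + ½·1·6² = 72 m; v ends 15 m/s.
x(19) = 5 + Σ Δx = -58 m.

-58 m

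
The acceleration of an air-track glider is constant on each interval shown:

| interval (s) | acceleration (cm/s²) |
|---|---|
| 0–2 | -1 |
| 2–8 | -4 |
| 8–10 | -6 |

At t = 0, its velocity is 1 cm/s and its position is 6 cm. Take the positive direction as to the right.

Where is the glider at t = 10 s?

-134 cm

On each constant-a segment, Δv = aΔt and Δx = v₀Δt + ½aΔt²; chain segment to segment.
0–2 s: v starts 1 cm/s; Δx = 1·2 + ½·-1·2² = 0 cm; v ends -1 cm/s.
2–8 s: v starts -1 cm/s; Δx = -1·6 + ½·-4·6² = -78 cm; v ends -25 cm/s.
8–10 s: v starts -25 cm/s; Δx = -25·2 + ½·-6·2² = -62 cm; v ends -37 cm/s.
x(10) = 6 + Σ Δx = -134 cm.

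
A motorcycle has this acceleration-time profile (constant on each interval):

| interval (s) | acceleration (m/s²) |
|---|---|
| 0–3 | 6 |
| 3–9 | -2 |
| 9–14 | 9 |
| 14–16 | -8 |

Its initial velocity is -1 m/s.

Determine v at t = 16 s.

Δv equals the area under the a-t graph; then v = v₀ + Δv.
0–3 s: 6 × 3 = 18 m/s
3–9 s: -2 × 6 = -12 m/s
9–14 s: 9 × 5 = 45 m/s
14–16 s: -8 × 2 = -16 m/s
Δv = 35 m/s, so v(16) = -1 + (35) = 34 m/s.

34 m/s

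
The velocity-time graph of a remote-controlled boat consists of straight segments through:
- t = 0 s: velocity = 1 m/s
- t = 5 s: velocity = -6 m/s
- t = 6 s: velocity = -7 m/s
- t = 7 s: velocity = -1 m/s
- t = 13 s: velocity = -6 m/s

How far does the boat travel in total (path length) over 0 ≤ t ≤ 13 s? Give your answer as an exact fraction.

313/7 m

Total distance travelled is ∫|v| dt — sum the magnitudes of each area piece.
0–5 s: v = 0 at t = 5/7 s; triangle areas 5/14 + 90/7 = 185/14 m
5–6 s: |½(-6 + -7)(1)| = 6.5 m
6–7 s: |½(-7 + -1)(1)| = 4 m
7–13 s: |½(-1 + -6)(6)| = 21 m
Total distance = 313/7 m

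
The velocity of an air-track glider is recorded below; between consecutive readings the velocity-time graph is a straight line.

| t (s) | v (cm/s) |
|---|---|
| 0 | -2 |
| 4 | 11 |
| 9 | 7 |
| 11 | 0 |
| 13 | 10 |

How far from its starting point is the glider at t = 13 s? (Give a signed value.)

80 cm

Displacement is the signed area under the v-t curve.
0–4 s: ½(-2 + 11)(4) = 18 cm
4–9 s: ½(11 + 7)(5) = 45 cm
9–11 s: ½(7 + 0)(2) = 7 cm
11–13 s: ½(0 + 10)(2) = 10 cm
Net displacement = 80 cm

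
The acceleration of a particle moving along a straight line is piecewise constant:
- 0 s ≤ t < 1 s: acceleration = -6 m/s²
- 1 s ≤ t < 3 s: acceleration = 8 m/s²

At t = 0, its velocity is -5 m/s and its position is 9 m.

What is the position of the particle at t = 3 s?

-5 m

On each constant-a segment, Δv = aΔt and Δx = v₀Δt + ½aΔt²; chain segment to segment.
0–1 s: v starts -5 m/s; Δx = -5·1 + ½·-6·1² = -8 m; v ends -11 m/s.
1–3 s: v starts -11 m/s; Δx = -11·2 + ½·8·2² = -6 m; v ends 5 m/s.
x(3) = 9 + Σ Δx = -5 m.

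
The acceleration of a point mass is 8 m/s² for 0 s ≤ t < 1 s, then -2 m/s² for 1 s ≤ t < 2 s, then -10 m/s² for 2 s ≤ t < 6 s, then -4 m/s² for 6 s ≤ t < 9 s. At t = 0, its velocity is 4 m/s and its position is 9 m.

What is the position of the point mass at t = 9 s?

-120 m

On each constant-a segment, Δv = aΔt and Δx = v₀Δt + ½aΔt²; chain segment to segment.
0–1 s: v starts 4 m/s; Δx = 4·1 + ½·8·1² = 8 m; v ends 12 m/s.
1–2 s: v starts 12 m/s; Δx = 12·1 + ½·-2·1² = 11 m; v ends 10 m/s.
2–6 s: v starts 10 m/s; Δx = 10·4 + ½·-10·4² = -40 m; v ends -30 m/s.
6–9 s: v starts -30 m/s; Δx = -30·3 + ½·-4·3² = -108 m; v ends -42 m/s.
x(9) = 9 + Σ Δx = -120 m.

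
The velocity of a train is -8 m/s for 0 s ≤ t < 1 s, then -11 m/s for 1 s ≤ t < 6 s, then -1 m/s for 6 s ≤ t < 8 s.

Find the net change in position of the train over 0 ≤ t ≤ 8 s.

-65 m

Displacement is the signed area under the v-t curve.
0–1 s: -8 × 1 = -8 m
1–6 s: -11 × 5 = -55 m
6–8 s: -1 × 2 = -2 m
Net displacement = -65 m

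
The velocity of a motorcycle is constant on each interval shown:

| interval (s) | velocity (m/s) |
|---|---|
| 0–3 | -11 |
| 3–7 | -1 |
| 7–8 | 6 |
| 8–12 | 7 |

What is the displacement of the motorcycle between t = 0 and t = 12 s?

-3 m

Net displacement equals the area under the velocity-time graph (areas below the axis count negative).
0–3 s: -11 × 3 = -33 m
3–7 s: -1 × 4 = -4 m
7–8 s: 6 × 1 = 6 m
8–12 s: 7 × 4 = 28 m
Net displacement = -3 m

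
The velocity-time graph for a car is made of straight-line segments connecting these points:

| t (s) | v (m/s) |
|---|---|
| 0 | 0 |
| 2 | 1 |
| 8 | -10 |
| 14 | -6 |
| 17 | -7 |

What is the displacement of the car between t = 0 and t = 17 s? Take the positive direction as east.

Displacement is the signed area under the v-t curve.
0–2 s: ½(0 + 1)(2) = 1 m
2–8 s: ½(1 + -10)(6) = -27 m
8–14 s: ½(-10 + -6)(6) = -48 m
14–17 s: ½(-6 + -7)(3) = -19.5 m
Net displacement = -93.5 m

-93.5 m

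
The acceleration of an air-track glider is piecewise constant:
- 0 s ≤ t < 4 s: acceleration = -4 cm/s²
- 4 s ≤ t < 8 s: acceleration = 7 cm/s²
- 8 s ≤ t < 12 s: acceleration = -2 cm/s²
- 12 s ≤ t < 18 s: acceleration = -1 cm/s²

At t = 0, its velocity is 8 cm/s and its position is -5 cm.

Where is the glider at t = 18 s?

137 cm

On each constant-a segment, Δv = aΔt and Δx = v₀Δt + ½aΔt²; chain segment to segment.
0–4 s: v starts 8 cm/s; Δx = 8·4 + ½·-4·4² = 0 cm; v ends -8 cm/s.
4–8 s: v starts -8 cm/s; Δx = -8·4 + ½·7·4² = 24 cm; v ends 20 cm/s.
8–12 s: v starts 20 cm/s; Δx = 20·4 + ½·-2·4² = 64 cm; v ends 12 cm/s.
12–18 s: v starts 12 cm/s; Δx = 12·6 + ½·-1·6² = 54 cm; v ends 6 cm/s.
x(18) = -5 + Σ Δx = 137 cm.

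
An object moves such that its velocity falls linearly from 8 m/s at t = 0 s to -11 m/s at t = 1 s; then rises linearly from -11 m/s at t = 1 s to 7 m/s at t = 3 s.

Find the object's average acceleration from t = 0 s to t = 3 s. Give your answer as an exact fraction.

-1/3 m/s²

Average acceleration = Δv/Δt = (7 − 8)/(3 − 0) = -1/3 m/s².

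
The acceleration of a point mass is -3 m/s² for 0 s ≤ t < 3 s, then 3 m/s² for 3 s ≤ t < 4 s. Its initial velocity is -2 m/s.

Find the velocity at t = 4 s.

Δv equals the area under the a-t graph; then v = v₀ + Δv.
0–3 s: -3 × 3 = -9 m/s
3–4 s: 3 × 1 = 3 m/s
Δv = -6 m/s, so v(4) = -2 + (-6) = -8 m/s.

-8 m/s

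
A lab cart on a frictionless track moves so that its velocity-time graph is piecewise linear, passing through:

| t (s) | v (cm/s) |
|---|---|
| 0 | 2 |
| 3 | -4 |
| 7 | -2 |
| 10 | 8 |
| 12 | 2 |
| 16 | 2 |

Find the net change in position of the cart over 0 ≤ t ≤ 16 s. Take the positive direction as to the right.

Net displacement equals the area under the velocity-time graph (areas below the axis count negative).
0–3 s: ½(2 + -4)(3) = -3 cm
3–7 s: ½(-4 + -2)(4) = -12 cm
7–10 s: ½(-2 + 8)(3) = 9 cm
10–12 s: ½(8 + 2)(2) = 10 cm
12–16 s: 2 × 4 = 8 cm
Net displacement = 12 cm

12 cm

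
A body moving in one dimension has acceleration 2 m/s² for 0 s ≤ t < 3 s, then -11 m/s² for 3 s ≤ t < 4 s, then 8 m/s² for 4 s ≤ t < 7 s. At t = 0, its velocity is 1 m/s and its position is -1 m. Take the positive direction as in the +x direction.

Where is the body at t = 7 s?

36.5 m

On each constant-a segment, Δv = aΔt and Δx = v₀Δt + ½aΔt²; chain segment to segment.
0–3 s: v starts 1 m/s; Δx = 1·3 + ½·2·3² = 12 m; v ends 7 m/s.
3–4 s: v starts 7 m/s; Δx = 7·1 + ½·-11·1² = 1.5 m; v ends -4 m/s.
4–7 s: v starts -4 m/s; Δx = -4·3 + ½·8·3² = 24 m; v ends 20 m/s.
x(7) = -1 + Σ Δx = 36.5 m.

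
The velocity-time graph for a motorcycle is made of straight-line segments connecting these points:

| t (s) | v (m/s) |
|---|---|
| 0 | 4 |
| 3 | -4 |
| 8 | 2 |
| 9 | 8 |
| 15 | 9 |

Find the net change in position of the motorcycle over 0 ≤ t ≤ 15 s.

Net displacement equals the area under the velocity-time graph (areas below the axis count negative).
0–3 s: ½(4 + -4)(3) = 0 m
3–8 s: ½(-4 + 2)(5) = -5 m
8–9 s: ½(2 + 8)(1) = 5 m
9–15 s: ½(8 + 9)(6) = 51 m
Net displacement = 51 m

51 m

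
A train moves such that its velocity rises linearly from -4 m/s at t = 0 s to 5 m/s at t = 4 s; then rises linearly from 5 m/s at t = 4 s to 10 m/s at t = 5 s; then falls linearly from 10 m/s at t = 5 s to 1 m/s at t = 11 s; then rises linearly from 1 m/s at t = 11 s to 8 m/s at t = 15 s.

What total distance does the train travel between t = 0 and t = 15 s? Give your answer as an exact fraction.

1217/18 m

Distance (not displacement) is the total path length: add the absolute areas under v-t.
0–4 s: v = 0 at t = 16/9 s; triangle areas 32/9 + 50/9 = 82/9 m
4–5 s: |½(5 + 10)(1)| = 7.5 m
5–11 s: |½(10 + 1)(6)| = 33 m
11–15 s: |½(1 + 8)(4)| = 18 m
Total distance = 1217/18 m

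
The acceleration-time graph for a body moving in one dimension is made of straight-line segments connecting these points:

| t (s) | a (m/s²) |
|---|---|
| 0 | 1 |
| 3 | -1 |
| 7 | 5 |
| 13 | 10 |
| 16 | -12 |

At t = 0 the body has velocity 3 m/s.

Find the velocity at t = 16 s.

53 m/s

Δv equals the area under the a-t graph; then v = v₀ + Δv.
0–3 s: ½(1 + -1)(3) = 0 m/s
3–7 s: ½(-1 + 5)(4) = 8 m/s
7–13 s: ½(5 + 10)(6) = 45 m/s
13–16 s: ½(10 + -12)(3) = -3 m/s
Δv = 50 m/s, so v(16) = 3 + (50) = 53 m/s.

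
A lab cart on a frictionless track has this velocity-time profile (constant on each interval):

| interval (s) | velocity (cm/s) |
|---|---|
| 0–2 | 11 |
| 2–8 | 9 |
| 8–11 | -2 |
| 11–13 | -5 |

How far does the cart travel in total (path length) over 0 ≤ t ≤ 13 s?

Total distance travelled is ∫|v| dt — sum the magnitudes of each area piece.
0–2 s: |11| × 2 = 22 cm
2–8 s: |9| × 6 = 54 cm
8–11 s: |-2| × 3 = 6 cm
11–13 s: |-5| × 2 = 10 cm
Total distance = 92 cm

92 cm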